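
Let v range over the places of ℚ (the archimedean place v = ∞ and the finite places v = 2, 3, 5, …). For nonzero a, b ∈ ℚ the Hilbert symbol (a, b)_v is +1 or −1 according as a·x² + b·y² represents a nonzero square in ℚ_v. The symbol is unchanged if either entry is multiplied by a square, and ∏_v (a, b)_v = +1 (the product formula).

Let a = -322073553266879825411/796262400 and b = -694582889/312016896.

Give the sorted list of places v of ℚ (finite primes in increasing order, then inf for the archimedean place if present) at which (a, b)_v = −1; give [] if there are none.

[2, inf]

(a, b) ≡ (-66, -1001) mod (ℚ^×)²; places V = {2, 3, 5, 7, 11, 13, 17, 19, 23, ∞}.
(a,b)_11: α=1, u≡9; β=1, v≡7 (mod 11); (9|11)=+1, (7|11)=-1; sign (−1)^1·+1^1·-1^1 = +1.
(a,b)_23: α=0, u≡13; β=-2, v≡21 (mod 23); (13|23)=+1, (21|23)=-1; sign (−1)^0·+1^-2·-1^0 = +1.
(a,b)_7: α=6, u≡4; β=5, v≡4 (mod 7); (4|7)=+1, (4|7)=+1; sign (−1)^0·+1^5·+1^6 = +1.
(a,b)_2: α=-17, β=-16; u≡7, v≡7 (mod 8); ε(u)ε(v)=1·1, αω(v)=-17·0, βω(u)=-16·0; sum ≡ 1  ⇒  -1.
(a,b)_3: α=-5, u≡2; β=-2, v≡1 (mod 3); (2|3)=-1, (1|3)=+1; sign (−1)^0·-1^-2·+1^-5 = +1.
(a,b)_19: α=2, u≡13; β=0, v≡11 (mod 19); (13|19)=-1, (11|19)=+1; sign (−1)^0·-1^0·+1^2 = +1.
(a,b)_∞: sgn(-66)=−, sgn(-1001)=−, so -1.
(a,b)_5: α=-2, u≡4; β=0, v≡1 (mod 5); (4|5)=+1, (1|5)=+1; sign (−1)^0·+1^0·+1^-2 = +1.
(a,b)_13: α=4, u≡10; β=1, v≡3 (mod 13); (10|13)=+1, (3|13)=+1; sign (−1)^0·+1^1·+1^4 = +1.
(a,b)_17: α=6, u≡1; β=2, v≡8 (mod 17); (1|17)=+1, (8|17)=+1; sign (−1)^0·+1^2·+1^6 = +1.
(-66, -1001 / ℚ) ramifies at {2, ∞}: a division algebra.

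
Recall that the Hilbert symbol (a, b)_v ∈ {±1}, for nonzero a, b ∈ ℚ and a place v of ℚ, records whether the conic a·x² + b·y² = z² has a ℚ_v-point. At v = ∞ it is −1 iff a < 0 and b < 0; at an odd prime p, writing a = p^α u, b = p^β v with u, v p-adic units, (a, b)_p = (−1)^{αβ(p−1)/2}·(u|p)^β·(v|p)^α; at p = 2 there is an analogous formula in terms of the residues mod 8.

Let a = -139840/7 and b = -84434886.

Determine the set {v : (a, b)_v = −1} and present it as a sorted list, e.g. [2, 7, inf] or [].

[7, 17, 19, inf]

(a, b) ≡ (-15295, -1042406) mod (ℚ^×)²; places V = {2, 3, 5, 7, 17, 19, 23, 31, 43, ∞}.
(a,b)_3: α=0, u≡2; β=4, v≡1 (mod 3); (2|3)=-1, (1|3)=+1; sign (−1)^0·-1^4·+1^0 = +1.
(a,b)_43: α=0, u≡24; β=1, v≡36 (mod 43); (24|43)=+1, (36|43)=+1; sign (−1)^0·+1^1·+1^0 = +1.
(a,b)_17: α=0, u≡10; β=1, v≡13 (mod 17); (10|17)=-1, (13|17)=+1; sign (−1)^0·-1^1·+1^0 = -1.
(a,b)_7: α=-1, u≡6; β=0, v≡3 (mod 7); (6|7)=-1, (3|7)=-1; sign (−1)^0·-1^0·-1^-1 = -1.
(a,b)_∞: sgn(-15295)=−, sgn(-1042406)=−, so -1.
(a,b)_23: α=1, u≡12; β=1, v≡17 (mod 23); (12|23)=+1, (17|23)=-1; sign (−1)^1·+1^1·-1^1 = +1.
(a,b)_2: α=6, β=1; u≡1, v≡5 (mod 8); ε(u)ε(v)=0·0, αω(v)=6·1, βω(u)=1·0; sum ≡ 0  ⇒  +1.
(a,b)_31: α=0, u≡9; β=1, v≡16 (mod 31); (9|31)=+1, (16|31)=+1; sign (−1)^0·+1^1·+1^0 = +1.
(a,b)_19: α=1, u≡18; β=0, v≡12 (mod 19); (18|19)=-1, (12|19)=-1; sign (−1)^0·-1^0·-1^1 = -1.
(a,b)_5: α=1, u≡1; β=0, v≡4 (mod 5); (1|5)=+1, (4|5)=+1; sign (−1)^0·+1^0·+1^1 = +1.
|Ram(-15295, -1042406)| = 4, even; anisotropic at {7, 17, 19, ∞}.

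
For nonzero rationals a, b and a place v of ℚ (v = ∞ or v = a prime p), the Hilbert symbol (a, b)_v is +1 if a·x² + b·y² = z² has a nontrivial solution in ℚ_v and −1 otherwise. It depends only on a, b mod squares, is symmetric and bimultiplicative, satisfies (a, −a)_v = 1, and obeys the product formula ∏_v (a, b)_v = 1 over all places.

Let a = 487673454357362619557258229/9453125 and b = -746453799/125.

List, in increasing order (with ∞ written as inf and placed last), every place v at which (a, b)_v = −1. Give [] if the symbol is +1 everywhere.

[13, 43]

(a, b) ≡ (65318505, -940355) mod (ℚ^×)²; places V = {2, 3, 5, 7, 11, 13, 17, 23, 37, 43, ∞}.
(a,b)_5: α=-7, u≡4; β=-3, v≡1 (mod 5); (4|5)=+1, (1|5)=+1; sign (−1)^0·+1^-3·+1^-7 = +1.
(a,b)_11: α=-2, u≡2; β=0, v≡2 (mod 11); (2|11)=-1, (2|11)=-1; sign (−1)^0·-1^0·-1^-2 = +1.
(a,b)_3: α=3, u≡2; β=4, v≡1 (mod 3); (2|3)=-1, (1|3)=+1; sign (−1)^0·-1^4·+1^3 = +1.
(a,b)_43: α=1, u≡21; β=0, v≡18 (mod 43); (21|43)=+1, (18|43)=-1; sign (−1)^0·+1^0·-1^1 = -1.
(a,b)_2: α=0, β=0; u≡1, v≡5 (mod 8); ε(u)ε(v)=0·0, αω(v)=0·1, βω(u)=0·0; sum ≡ 0  ⇒  +1.
(a,b)_13: α=4, u≡6; β=1, v≡1 (mod 13); (6|13)=-1, (1|13)=+1; sign (−1)^0·-1^1·+1^4 = -1.
(a,b)_17: α=5, u≡7; β=1, v≡11 (mod 17); (7|17)=-1, (11|17)=-1; sign (−1)^0·-1^1·-1^5 = +1.
(a,b)_∞: sgn(65318505)=+, sgn(-940355)=−, so +1.
(a,b)_7: α=5, u≡3; β=2, v≡1 (mod 7); (3|7)=-1, (1|7)=+1; sign (−1)^0·-1^2·+1^5 = +1.
(a,b)_23: α=3, u≡21; β=1, v≡12 (mod 23); (21|23)=-1, (12|23)=+1; sign (−1)^1·-1^1·+1^3 = +1.
(a,b)_37: α=3, u≡10; β=1, v≡27 (mod 37); (10|37)=+1, (27|37)=+1; sign (−1)^0·+1^1·+1^3 = +1.
(65318505, -940355 / ℚ) ramifies at {13, 43}: a division algebra.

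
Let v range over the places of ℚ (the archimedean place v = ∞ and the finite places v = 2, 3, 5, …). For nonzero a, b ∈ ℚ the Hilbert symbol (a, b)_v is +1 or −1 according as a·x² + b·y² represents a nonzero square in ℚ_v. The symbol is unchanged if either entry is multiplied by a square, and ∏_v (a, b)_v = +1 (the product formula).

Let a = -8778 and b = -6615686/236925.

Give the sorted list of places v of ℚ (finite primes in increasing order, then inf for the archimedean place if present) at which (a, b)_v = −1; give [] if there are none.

Mod squares: a ≡ -8778, b ≡ -4862. Check v ∈ {∞, 2, 3, 5, 7, 11, 13, 17, 19}.
v=7: a=7^1·(≡6), b=7^2·(≡3) mod 7; (6|7)=-1, (3|7)=-1; (−1)^{1·2·3}·(-1)^2·(-1)^1 = -1.
v=17: a=17^0·(≡11), b=17^1·(≡7) mod 17; (11|17)=-1, (7|17)=-1; (−1)^{0·1·8}·(-1)^1·(-1)^0 = -1.
v=13: a=13^0·(≡10), b=13^-1·(≡12) mod 13; (10|13)=+1, (12|13)=+1; (−1)^{0·-1·6}·(+1)^-1·(+1)^0 = +1.
v=∞: -8778 < 0 and -4862 < 0  ⇒  (a,b)_∞ = -1.
v=3: a=3^1·(≡2), b=3^-6·(≡1) mod 3; (2|3)=-1, (1|3)=+1; (−1)^{1·-6·1}·(-1)^-6·(+1)^1 = +1.
v=19: a=19^1·(≡13), b=19^2·(≡2) mod 19; (13|19)=-1, (2|19)=-1; (−1)^{1·2·9}·(-1)^2·(-1)^1 = -1.
v=11: a=11^1·(≡5), b=11^1·(≡3) mod 11; (5|11)=+1, (3|11)=+1; (−1)^{1·1·5}·(+1)^1·(+1)^1 = -1.
v=2: v_2(a)=1, v_2(b)=1; units ≡ 3, 1 (mod 8); ε·ε+αω+βω = 1·0+1·0+1·1 ≡ 1  ⇒  (a,b)_2 = -1.
v=5: a=5^0·(≡2), b=5^-2·(≡2) mod 5; (2|5)=-1, (2|5)=-1; (−1)^{0·-2·2}·(-1)^-2·(-1)^0 = +1.
(-8778, -4862 / ℚ) ramifies at {2, 7, 11, 17, 19, ∞}: a division algebra.

[2, 7, 11, 17, 19, inf]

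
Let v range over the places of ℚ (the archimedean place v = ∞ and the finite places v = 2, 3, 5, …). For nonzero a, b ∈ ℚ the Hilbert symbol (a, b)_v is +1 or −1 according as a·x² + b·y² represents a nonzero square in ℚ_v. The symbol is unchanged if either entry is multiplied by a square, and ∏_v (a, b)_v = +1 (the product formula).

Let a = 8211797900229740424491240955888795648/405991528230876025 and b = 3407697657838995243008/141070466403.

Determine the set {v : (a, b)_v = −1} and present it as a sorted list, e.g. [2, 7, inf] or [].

Mod squares: a ≡ 280423, b ≡ 429. Check v ∈ {∞, 2, 3, 5, 11, 13, 17, 19, 37, 41, 43, 53}.
v=37: a=37^3·(≡13), b=37^2·(≡20) mod 37; (13|37)=-1, (20|37)=-1; (−1)^{3·2·18}·(-1)^2·(-1)^3 = -1.
v=3: a=3^2·(≡1), b=3^-3·(≡2) mod 3; (1|3)=+1, (2|3)=-1; (−1)^{2·-3·1}·(+1)^-3·(-1)^2 = +1.
v=17: a=17^4·(≡8), b=17^2·(≡13) mod 17; (8|17)=+1, (13|17)=+1; (−1)^{4·2·8}·(+1)^2·(+1)^4 = +1.
v=5: a=5^-2·(≡3), b=5^0·(≡1) mod 5; (3|5)=-1, (1|5)=+1; (−1)^{-2·0·2}·(-1)^0·(+1)^-2 = +1.
v=∞: 280423 > 0 and 429 > 0  ⇒  (a,b)_∞ = +1.
v=2: v_2(a)=26, v_2(b)=20; units ≡ 7, 5 (mod 8); ε·ε+αω+βω = 1·0+26·1+20·0 ≡ 0  ⇒  (a,b)_2 = +1.
v=13: a=13^5·(≡3), b=13^3·(≡8) mod 13; (3|13)=+1, (8|13)=-1; (−1)^{5·3·6}·(+1)^3·(-1)^5 = -1.
v=53: a=53^3·(≡7), b=53^2·(≡12) mod 53; (7|53)=+1, (12|53)=-1; (−1)^{3·2·26}·(+1)^2·(-1)^3 = -1.
v=11: a=11^5·(≡7), b=11^3·(≡2) mod 11; (7|11)=-1, (2|11)=-1; (−1)^{5·3·5}·(-1)^3·(-1)^5 = -1.
v=43: a=43^-4·(≡7), b=43^-2·(≡30) mod 43; (7|43)=-1, (30|43)=-1; (−1)^{-4·-2·21}·(-1)^-2·(-1)^-4 = +1.
v=19: a=19^2·(≡18), b=19^0·(≡9) mod 19; (18|19)=-1, (9|19)=+1; (−1)^{2·0·9}·(-1)^0·(+1)^2 = +1.
v=41: a=41^-6·(≡3), b=41^-4·(≡22) mod 41; (3|41)=-1, (22|41)=-1; (−1)^{-6·-4·20}·(-1)^-4·(-1)^-6 = +1.
Ram(280423, 429) = {11, 13, 37, 53}; no ℚ_11-point on the conic.

[11, 13, 37, 53]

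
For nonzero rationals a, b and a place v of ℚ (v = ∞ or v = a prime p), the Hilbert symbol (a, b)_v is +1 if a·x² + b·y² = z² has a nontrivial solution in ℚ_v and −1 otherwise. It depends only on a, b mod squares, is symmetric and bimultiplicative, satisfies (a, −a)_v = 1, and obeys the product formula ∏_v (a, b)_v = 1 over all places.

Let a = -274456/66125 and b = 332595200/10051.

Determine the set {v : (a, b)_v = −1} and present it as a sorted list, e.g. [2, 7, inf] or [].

Mod squares: a ≡ -2030, b ≡ 3857. Check v ∈ {∞, 2, 5, 7, 13, 19, 23, 29}.
v=2: v_2(a)=3, v_2(b)=16; units ≡ 1, 1 (mod 8); ε·ε+αω+βω = 0·0+3·0+16·0 ≡ 0  ⇒  (a,b)_2 = +1.
v=23: a=23^-2·(≡21), b=23^-2·(≡18) mod 23; (21|23)=-1, (18|23)=+1; (−1)^{-2·-2·11}·(-1)^-2·(+1)^-2 = +1.
v=∞: -2030 < 0 and 3857 > 0  ⇒  (a,b)_∞ = +1.
v=29: a=29^1·(≡27), b=29^1·(≡10) mod 29; (27|29)=-1, (10|29)=-1; (−1)^{1·1·14}·(-1)^1·(-1)^1 = +1.
v=13: a=13^2·(≡2), b=13^0·(≡1) mod 13; (2|13)=-1, (1|13)=+1; (−1)^{2·0·6}·(-1)^0·(+1)^2 = +1.
v=7: a=7^1·(≡2), b=7^1·(≡6) mod 7; (2|7)=+1, (6|7)=-1; (−1)^{1·1·3}·(+1)^1·(-1)^1 = +1.
v=19: a=19^0·(≡15), b=19^-1·(≡3) mod 19; (15|19)=-1, (3|19)=-1; (−1)^{0·-1·9}·(-1)^-1·(-1)^0 = -1.
v=5: a=5^-3·(≡1), b=5^2·(≡3) mod 5; (1|5)=+1, (3|5)=-1; (−1)^{-3·2·2}·(+1)^2·(-1)^-3 = -1.
|Ram(-2030, 3857)| = 2, even; anisotropic at {5, 19}.

[5, 19]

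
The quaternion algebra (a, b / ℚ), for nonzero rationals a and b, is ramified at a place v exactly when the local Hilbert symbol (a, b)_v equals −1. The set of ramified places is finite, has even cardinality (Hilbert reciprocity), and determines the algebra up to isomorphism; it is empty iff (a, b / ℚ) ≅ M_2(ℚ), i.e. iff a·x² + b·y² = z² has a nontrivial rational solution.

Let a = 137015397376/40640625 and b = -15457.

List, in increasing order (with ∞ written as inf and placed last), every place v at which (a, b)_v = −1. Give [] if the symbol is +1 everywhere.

(a, b) ≡ (9139, -15457) mod (ℚ^×)²; places V = {2, 3, 5, 11, 13, 17, 19, 29, 37, 41, ∞}.
(a,b)_3: α=-2, u≡1; β=0, v≡2 (mod 3); (1|3)=+1, (2|3)=-1; sign (−1)^0·+1^0·-1^-2 = +1.
(a,b)_11: α=4, u≡3; β=0, v≡9 (mod 11); (3|11)=+1, (9|11)=+1; sign (−1)^0·+1^0·+1^4 = +1.
(a,b)_13: α=1, u≡9; β=1, v≡7 (mod 13); (9|13)=+1, (7|13)=-1; sign (−1)^0·+1^1·-1^1 = -1.
(a,b)_2: α=10, β=0; u≡3, v≡7 (mod 8); ε(u)ε(v)=1·1, αω(v)=10·0, βω(u)=0·1; sum ≡ 1  ⇒  -1.
(a,b)_5: α=-6, u≡1; β=0, v≡3 (mod 5); (1|5)=+1, (3|5)=-1; sign (−1)^0·+1^0·-1^-6 = +1.
(a,b)_41: α=0, u≡23; β=1, v≡33 (mod 41); (23|41)=+1, (33|41)=+1; sign (−1)^0·+1^1·+1^0 = +1.
(a,b)_∞: sgn(9139)=+, sgn(-15457)=−, so +1.
(a,b)_19: α=1, u≡4; β=0, v≡9 (mod 19); (4|19)=+1, (9|19)=+1; sign (−1)^0·+1^0·+1^1 = +1.
(a,b)_29: α=0, u≡7; β=1, v≡18 (mod 29); (7|29)=+1, (18|29)=-1; sign (−1)^0·+1^1·-1^0 = +1.
(a,b)_17: α=-2, u≡7; β=0, v≡13 (mod 17); (7|17)=-1, (13|17)=+1; sign (−1)^0·-1^0·+1^-2 = +1.
(a,b)_37: α=1, u≡34; β=0, v≡9 (mod 37); (34|37)=+1, (9|37)=+1; sign (−1)^0·+1^0·+1^1 = +1.
(9139, -15457 / ℚ) ramifies at {2, 13}: a division algebra.

[2, 13]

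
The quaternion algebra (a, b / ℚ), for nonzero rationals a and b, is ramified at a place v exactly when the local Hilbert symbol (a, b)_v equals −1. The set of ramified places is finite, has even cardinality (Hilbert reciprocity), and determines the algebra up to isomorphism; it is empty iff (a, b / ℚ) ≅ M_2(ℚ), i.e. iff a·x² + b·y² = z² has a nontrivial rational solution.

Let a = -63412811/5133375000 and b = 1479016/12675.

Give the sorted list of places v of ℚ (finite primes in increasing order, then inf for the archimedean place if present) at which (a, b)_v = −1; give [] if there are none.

Mod squares: a ≡ -66, b ≡ 462. Check v ∈ {∞, 2, 3, 5, 7, 11, 13}.
v=3: a=3^-5·(≡2), b=3^-1·(≡1) mod 3; (2|3)=-1, (1|3)=+1; (−1)^{-5·-1·1}·(-1)^-1·(+1)^-5 = +1.
v=5: a=5^-6·(≡4), b=5^-2·(≡3) mod 5; (4|5)=+1, (3|5)=-1; (−1)^{-6·-2·2}·(+1)^-2·(-1)^-6 = +1.
v=13: a=13^-2·(≡1), b=13^-2·(≡11) mod 13; (1|13)=+1, (11|13)=-1; (−1)^{-2·-2·6}·(+1)^-2·(-1)^-2 = +1.
v=2: v_2(a)=-3, v_2(b)=3; units ≡ 7, 7 (mod 8); ε·ε+αω+βω = 1·1+-3·0+3·0 ≡ 1  ⇒  (a,b)_2 = -1.
v=∞: -66 < 0 and 462 > 0  ⇒  (a,b)_∞ = +1.
v=7: a=7^8·(≡2), b=7^5·(≡5) mod 7; (2|7)=+1, (5|7)=-1; (−1)^{8·5·3}·(+1)^5·(-1)^8 = +1.
v=11: a=11^1·(≡4), b=11^1·(≡1) mod 11; (4|11)=+1, (1|11)=+1; (−1)^{1·1·5}·(+1)^1·(+1)^1 = -1.
|Ram(-66, 462)| = 2, even; anisotropic at {2, 11}.

[2, 11]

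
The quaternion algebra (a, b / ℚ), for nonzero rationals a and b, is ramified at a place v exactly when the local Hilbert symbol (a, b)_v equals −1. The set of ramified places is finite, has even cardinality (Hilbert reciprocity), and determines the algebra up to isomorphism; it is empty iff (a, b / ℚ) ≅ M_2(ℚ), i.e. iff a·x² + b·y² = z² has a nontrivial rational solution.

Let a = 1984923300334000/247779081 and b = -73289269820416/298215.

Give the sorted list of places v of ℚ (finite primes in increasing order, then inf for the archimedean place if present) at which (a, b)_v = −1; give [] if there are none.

[2, 13]

Mod squares: a ≡ 115, b ≡ -130065. Check v ∈ {∞, 2, 3, 5, 11, 13, 17, 19, 23, 29, 47, 53}.
v=∞: 115 > 0 and -130065 < 0  ⇒  (a,b)_∞ = +1.
v=2: v_2(a)=4, v_2(b)=10; units ≡ 3, 7 (mod 8); ε·ε+αω+βω = 1·1+4·0+10·1 ≡ 1  ⇒  (a,b)_2 = -1.
v=13: a=13^2·(≡6), b=13^5·(≡11) mod 13; (6|13)=-1, (11|13)=-1; (−1)^{2·5·6}·(-1)^5·(-1)^2 = -1.
v=3: a=3^-6·(≡1), b=3^-3·(≡1) mod 3; (1|3)=+1, (1|3)=+1; (−1)^{-6·-3·1}·(+1)^-3·(+1)^-6 = +1.
v=5: a=5^3·(≡2), b=5^-1·(≡3) mod 5; (2|5)=-1, (3|5)=-1; (−1)^{3·-1·2}·(-1)^-1·(-1)^3 = +1.
v=29: a=29^4·(≡23), b=29^1·(≡3) mod 29; (23|29)=+1, (3|29)=-1; (−1)^{4·1·14}·(+1)^1·(-1)^4 = +1.
v=19: a=19^2·(≡9), b=19^0·(≡11) mod 19; (9|19)=+1, (11|19)=+1; (−1)^{2·0·9}·(+1)^0·(+1)^2 = +1.
v=47: a=47^0·(≡36), b=47^-2·(≡30) mod 47; (36|47)=+1, (30|47)=-1; (−1)^{0·-2·23}·(+1)^-2·(-1)^0 = +1.
v=53: a=53^-2·(≡15), b=53^0·(≡33) mod 53; (15|53)=+1, (33|53)=-1; (−1)^{-2·0·26}·(+1)^0·(-1)^-2 = +1.
v=23: a=23^1·(≡22), b=23^1·(≡6) mod 23; (22|23)=-1, (6|23)=+1; (−1)^{1·1·11}·(-1)^1·(+1)^1 = +1.
v=17: a=17^0·(≡2), b=17^2·(≡13) mod 17; (2|17)=+1, (13|17)=+1; (−1)^{0·2·8}·(+1)^2·(+1)^0 = +1.
v=11: a=11^-2·(≡4), b=11^0·(≡2) mod 11; (4|11)=+1, (2|11)=-1; (−1)^{-2·0·5}·(+1)^0·(-1)^-2 = +1.
(115, -130065 / ℚ) ramifies at {2, 13}: a division algebra.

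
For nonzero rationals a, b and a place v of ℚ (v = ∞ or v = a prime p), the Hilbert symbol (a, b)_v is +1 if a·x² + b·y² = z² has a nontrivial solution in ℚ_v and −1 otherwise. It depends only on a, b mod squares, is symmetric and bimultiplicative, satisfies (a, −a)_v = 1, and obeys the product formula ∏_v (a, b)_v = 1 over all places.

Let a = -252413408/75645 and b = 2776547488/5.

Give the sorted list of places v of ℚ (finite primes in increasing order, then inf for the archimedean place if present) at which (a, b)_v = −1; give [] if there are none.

(a, b) ≡ (-149110, 1640210) mod (ℚ^×)²; places V = {2, 3, 5, 11, 13, 23, 31, 37, 41, ∞}.
(a,b)_13: α=1, u≡3; β=1, v≡8 (mod 13); (3|13)=+1, (8|13)=-1; sign (−1)^0·+1^1·-1^1 = -1.
(a,b)_41: α=-2, u≡35; β=0, v≡20 (mod 41); (35|41)=-1, (20|41)=+1; sign (−1)^0·-1^0·+1^-2 = +1.
(a,b)_31: α=1, u≡6; β=1, v≡27 (mod 31); (6|31)=-1, (27|31)=-1; sign (−1)^1·-1^1·-1^1 = -1.
(a,b)_23: α=2, u≡20; β=2, v≡19 (mod 23); (20|23)=-1, (19|23)=-1; sign (−1)^0·-1^2·-1^2 = +1.
(a,b)_3: α=-2, u≡2; β=0, v≡2 (mod 3); (2|3)=-1, (2|3)=-1; sign (−1)^0·-1^0·-1^-2 = +1.
(a,b)_37: α=1, u≡11; β=1, v≡3 (mod 37); (11|37)=+1, (3|37)=+1; sign (−1)^0·+1^1·+1^1 = +1.
(a,b)_5: α=-1, u≡3; β=-1, v≡3 (mod 5); (3|5)=-1, (3|5)=-1; sign (−1)^0·-1^-1·-1^-1 = +1.
(a,b)_2: α=5, β=5; u≡5, v≡1 (mod 8); ε(u)ε(v)=0·0, αω(v)=5·0, βω(u)=5·1; sum ≡ 1  ⇒  -1.
(a,b)_∞: sgn(-149110)=−, sgn(1640210)=+, so +1.
(a,b)_11: α=0, u≡8; β=1, v≡1 (mod 11); (8|11)=-1, (1|11)=+1; sign (−1)^0·-1^1·+1^0 = -1.
(-149110, 1640210 / ℚ) ramifies at {2, 11, 13, 31}: a division algebra.

[2, 11, 13, 31]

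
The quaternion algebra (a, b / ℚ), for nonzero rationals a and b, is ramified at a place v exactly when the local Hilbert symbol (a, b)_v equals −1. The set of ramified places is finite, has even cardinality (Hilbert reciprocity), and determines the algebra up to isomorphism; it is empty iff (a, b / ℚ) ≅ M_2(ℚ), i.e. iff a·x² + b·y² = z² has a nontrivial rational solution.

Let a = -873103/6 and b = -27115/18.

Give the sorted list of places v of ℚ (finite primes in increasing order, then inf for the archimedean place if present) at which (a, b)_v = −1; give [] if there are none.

(a, b) ≡ (-5238618, -54230) mod (ℚ^×)²; places V = {2, 3, 5, 7, 11, 17, 23, 29, ∞}.
(a,b)_23: α=1, u≡2; β=0, v≡18 (mod 23); (2|23)=+1, (18|23)=+1; sign (−1)^0·+1^0·+1^1 = +1.
(a,b)_2: α=-1, β=-1; u≡3, v≡5 (mod 8); ε(u)ε(v)=1·0, αω(v)=-1·1, βω(u)=-1·1; sum ≡ 0  ⇒  +1.
(a,b)_29: α=1, u≡4; β=1, v≡27 (mod 29); (4|29)=+1, (27|29)=-1; sign (−1)^0·+1^1·-1^1 = -1.
(a,b)_∞: sgn(-5238618)=−, sgn(-54230)=−, so -1.
(a,b)_3: α=-1, u≡1; β=-2, v≡1 (mod 3); (1|3)=+1, (1|3)=+1; sign (−1)^0·+1^-2·+1^-1 = +1.
(a,b)_7: α=1, u≡3; β=0, v≡6 (mod 7); (3|7)=-1, (6|7)=-1; sign (−1)^0·-1^0·-1^1 = -1.
(a,b)_17: α=1, u≡11; β=1, v≡3 (mod 17); (11|17)=-1, (3|17)=-1; sign (−1)^0·-1^1·-1^1 = +1.
(a,b)_5: α=0, u≡2; β=1, v≡4 (mod 5); (2|5)=-1, (4|5)=+1; sign (−1)^0·-1^1·+1^0 = -1.
(a,b)_11: α=1, u≡6; β=1, v≡3 (mod 11); (6|11)=-1, (3|11)=+1; sign (−1)^1·-1^1·+1^1 = +1.
Ram(-5238618, -54230) = {5, 7, 29, ∞}; no ℚ_5-point on the conic.

[5, 7, 29, inf]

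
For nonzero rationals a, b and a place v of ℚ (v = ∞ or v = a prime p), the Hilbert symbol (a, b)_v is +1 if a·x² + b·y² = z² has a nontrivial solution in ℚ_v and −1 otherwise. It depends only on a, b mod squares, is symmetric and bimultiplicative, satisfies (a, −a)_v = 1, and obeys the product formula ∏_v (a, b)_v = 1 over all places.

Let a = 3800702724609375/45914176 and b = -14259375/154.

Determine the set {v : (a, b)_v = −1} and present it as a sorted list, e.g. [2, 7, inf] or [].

[3, 11]

Mod squares: a ≡ 39, b ≡ -2310. Check v ∈ {∞, 2, 3, 5, 7, 11, 13}.
v=3: a=3^11·(≡1), b=3^3·(≡1) mod 3; (1|3)=+1, (1|3)=+1; (−1)^{11·3·1}·(+1)^3·(+1)^11 = -1.
v=2: v_2(a)=-6, v_2(b)=-1; units ≡ 7, 5 (mod 8); ε·ε+αω+βω = 1·0+-6·1+-1·0 ≡ 0  ⇒  (a,b)_2 = +1.
v=5: a=5^10·(≡4), b=5^5·(≡3) mod 5; (4|5)=+1, (3|5)=-1; (−1)^{10·5·2}·(+1)^5·(-1)^10 = +1.
v=∞: 39 > 0 and -2310 < 0  ⇒  (a,b)_∞ = +1.
v=11: a=11^-4·(≡2), b=11^-1·(≡8) mod 11; (2|11)=-1, (8|11)=-1; (−1)^{-4·-1·5}·(-1)^-1·(-1)^-4 = -1.
v=7: a=7^-2·(≡1), b=7^-1·(≡3) mod 7; (1|7)=+1, (3|7)=-1; (−1)^{-2·-1·3}·(+1)^-1·(-1)^-2 = +1.
v=13: a=13^3·(≡12), b=13^2·(≡9) mod 13; (12|13)=+1, (9|13)=+1; (−1)^{3·2·6}·(+1)^2·(+1)^3 = +1.
(39, -2310 / ℚ) ramifies at {3, 11}: a division algebra.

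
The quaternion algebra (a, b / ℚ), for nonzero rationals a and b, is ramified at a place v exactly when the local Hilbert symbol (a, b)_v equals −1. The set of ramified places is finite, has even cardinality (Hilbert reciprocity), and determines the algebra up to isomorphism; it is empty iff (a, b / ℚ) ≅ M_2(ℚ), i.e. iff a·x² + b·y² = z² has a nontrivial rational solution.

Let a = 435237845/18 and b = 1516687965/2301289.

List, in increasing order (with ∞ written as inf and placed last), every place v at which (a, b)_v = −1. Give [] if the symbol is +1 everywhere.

(a, b) ≡ (49210, 1885) mod (ℚ^×)²; places V = {2, 3, 5, 7, 13, 19, 23, 29, 37, 41, ∞}.
(a,b)_5: α=1, u≡3; β=1, v≡2 (mod 5); (3|5)=-1, (2|5)=-1; sign (−1)^0·-1^1·-1^1 = +1.
(a,b)_13: α=0, u≡11; β=3, v≡2 (mod 13); (11|13)=-1, (2|13)=-1; sign (−1)^0·-1^3·-1^0 = -1.
(a,b)_23: α=0, u≡2; β=2, v≡20 (mod 23); (2|23)=+1, (20|23)=-1; sign (−1)^0·+1^2·-1^0 = +1.
(a,b)_3: α=-2, u≡1; β=2, v≡1 (mod 3); (1|3)=+1, (1|3)=+1; sign (−1)^0·+1^2·+1^-2 = +1.
(a,b)_∞: sgn(49210)=+, sgn(1885)=+, so +1.
(a,b)_2: α=-1, β=0; u≡5, v≡5 (mod 8); ε(u)ε(v)=0·0, αω(v)=-1·1, βω(u)=0·1; sum ≡ 1  ⇒  -1.
(a,b)_19: α=3, u≡5; β=0, v≡5 (mod 19); (5|19)=+1, (5|19)=+1; sign (−1)^0·+1^0·+1^3 = +1.
(a,b)_29: α=0, u≡17; β=1, v≡5 (mod 29); (17|29)=-1, (5|29)=+1; sign (−1)^0·-1^1·+1^0 = -1.
(a,b)_41: α=0, u≡5; β=-2, v≡1 (mod 41); (5|41)=+1, (1|41)=+1; sign (−1)^0·+1^-2·+1^0 = +1.
(a,b)_37: α=1, u≡6; β=-2, v≡13 (mod 37); (6|37)=-1, (13|37)=-1; sign (−1)^0·-1^-2·-1^1 = -1.
(a,b)_7: α=3, u≡1; β=0, v≡4 (mod 7); (1|7)=+1, (4|7)=+1; sign (−1)^0·+1^0·+1^3 = +1.
|Ram(49210, 1885)| = 4, even; anisotropic at {2, 13, 29, 37}.

[2, 13, 29, 37]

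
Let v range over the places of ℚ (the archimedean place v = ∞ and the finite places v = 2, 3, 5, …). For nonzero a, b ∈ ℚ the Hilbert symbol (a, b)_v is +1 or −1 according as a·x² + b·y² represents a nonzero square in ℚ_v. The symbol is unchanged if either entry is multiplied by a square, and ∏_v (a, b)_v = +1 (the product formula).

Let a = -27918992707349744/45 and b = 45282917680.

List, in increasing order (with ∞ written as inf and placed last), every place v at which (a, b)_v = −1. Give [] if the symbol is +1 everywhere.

[7, 13, 31, 37]

Mod squares: a ≡ -155155, b ≡ 2830182355. Check v ∈ {∞, 2, 3, 5, 7, 11, 13, 17, 29, 31, 37}.
v=3: a=3^-2·(≡2), b=3^0·(≡1) mod 3; (2|3)=-1, (1|3)=+1; (−1)^{-2·0·1}·(-1)^0·(+1)^-2 = +1.
v=∞: -155155 < 0 and 2830182355 > 0  ⇒  (a,b)_∞ = +1.
v=7: a=7^1·(≡1), b=7^1·(≡1) mod 7; (1|7)=+1, (1|7)=+1; (−1)^{1·1·3}·(+1)^1·(+1)^1 = -1.
v=37: a=37^2·(≡19), b=37^1·(≡24) mod 37; (19|37)=-1, (24|37)=-1; (−1)^{2·1·18}·(-1)^1·(-1)^2 = -1.
v=29: a=29^2·(≡28), b=29^1·(≡5) mod 29; (28|29)=+1, (5|29)=+1; (−1)^{2·1·14}·(+1)^1·(+1)^2 = +1.
v=2: v_2(a)=4, v_2(b)=4; units ≡ 5, 3 (mod 8); ε·ε+αω+βω = 0·1+4·1+4·1 ≡ 0  ⇒  (a,b)_2 = +1.
v=5: a=5^-1·(≡4), b=5^1·(≡1) mod 5; (4|5)=+1, (1|5)=+1; (−1)^{-1·1·2}·(+1)^1·(+1)^-1 = +1.
v=11: a=11^1·(≡2), b=11^1·(≡1) mod 11; (2|11)=-1, (1|11)=+1; (−1)^{1·1·5}·(-1)^1·(+1)^1 = +1.
v=17: a=17^2·(≡4), b=17^1·(≡8) mod 17; (4|17)=+1, (8|17)=+1; (−1)^{2·1·8}·(+1)^1·(+1)^2 = +1.
v=13: a=13^3·(≡10), b=13^1·(≡6) mod 13; (10|13)=+1, (6|13)=-1; (−1)^{3·1·6}·(+1)^1·(-1)^3 = -1.
v=31: a=31^1·(≡30), b=31^1·(≡29) mod 31; (30|31)=-1, (29|31)=-1; (−1)^{1·1·15}·(-1)^1·(-1)^1 = -1.
|Ram(-155155, 2830182355)| = 4, even; anisotropic at {7, 13, 31, 37}.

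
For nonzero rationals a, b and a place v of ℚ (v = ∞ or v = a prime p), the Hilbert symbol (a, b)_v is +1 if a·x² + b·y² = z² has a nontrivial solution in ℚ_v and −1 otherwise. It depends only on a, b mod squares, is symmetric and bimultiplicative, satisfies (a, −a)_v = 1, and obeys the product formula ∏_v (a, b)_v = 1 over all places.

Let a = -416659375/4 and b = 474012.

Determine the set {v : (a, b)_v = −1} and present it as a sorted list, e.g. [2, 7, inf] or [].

Mod squares: a ≡ -666655, b ≡ 1463. Check v ∈ {∞, 2, 3, 5, 7, 11, 17, 19, 23, 31}.
v=2: v_2(a)=-2, v_2(b)=2; units ≡ 1, 7 (mod 8); ε·ε+αω+βω = 0·1+-2·0+2·0 ≡ 0  ⇒  (a,b)_2 = +1.
v=19: a=19^0·(≡1), b=19^1·(≡1) mod 19; (1|19)=+1, (1|19)=+1; (−1)^{0·1·9}·(+1)^1·(+1)^0 = +1.
v=∞: -666655 < 0 and 1463 > 0  ⇒  (a,b)_∞ = +1.
v=11: a=11^1·(≡3), b=11^1·(≡5) mod 11; (3|11)=+1, (5|11)=+1; (−1)^{1·1·5}·(+1)^1·(+1)^1 = -1.
v=31: a=31^1·(≡19), b=31^0·(≡22) mod 31; (19|31)=+1, (22|31)=-1; (−1)^{1·0·15}·(+1)^0·(-1)^1 = -1.
v=3: a=3^0·(≡2), b=3^4·(≡2) mod 3; (2|3)=-1, (2|3)=-1; (−1)^{0·4·1}·(-1)^4·(-1)^0 = +1.
v=23: a=23^1·(≡18), b=23^0·(≡5) mod 23; (18|23)=+1, (5|23)=-1; (−1)^{1·0·11}·(+1)^0·(-1)^1 = -1.
v=7: a=7^0·(≡2), b=7^1·(≡5) mod 7; (2|7)=+1, (5|7)=-1; (−1)^{0·1·3}·(+1)^1·(-1)^0 = +1.
v=17: a=17^1·(≡13), b=17^0·(≡1) mod 17; (13|17)=+1, (1|17)=+1; (−1)^{1·0·8}·(+1)^0·(+1)^1 = +1.
v=5: a=5^5·(≡1), b=5^0·(≡2) mod 5; (1|5)=+1, (2|5)=-1; (−1)^{5·0·2}·(+1)^0·(-1)^5 = -1.
Ram(-666655, 1463) = {5, 11, 23, 31}; no ℚ_5-point on the conic.

[5, 11, 23, 31]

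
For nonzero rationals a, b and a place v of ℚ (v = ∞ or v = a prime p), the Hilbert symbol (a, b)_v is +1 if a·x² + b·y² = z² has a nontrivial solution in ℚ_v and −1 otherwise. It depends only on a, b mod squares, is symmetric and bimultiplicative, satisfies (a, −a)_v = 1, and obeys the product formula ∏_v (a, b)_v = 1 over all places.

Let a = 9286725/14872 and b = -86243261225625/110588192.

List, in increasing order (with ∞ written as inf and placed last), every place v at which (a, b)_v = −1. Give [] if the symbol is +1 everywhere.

Mod squares: a ≡ 462, b ≡ -2. Check v ∈ {∞, 2, 3, 5, 7, 11, 13, 19}.
v=2: v_2(a)=-3, v_2(b)=-5; units ≡ 7, 7 (mod 8); ε·ε+αω+βω = 1·1+-3·0+-5·0 ≡ 1  ⇒  (a,b)_2 = -1.
v=13: a=13^-2·(≡11), b=13^-4·(≡5) mod 13; (11|13)=-1, (5|13)=-1; (−1)^{-2·-4·6}·(-1)^-4·(-1)^-2 = +1.
v=11: a=11^-1·(≡3), b=11^-2·(≡4) mod 11; (3|11)=+1, (4|11)=+1; (−1)^{-1·-2·5}·(+1)^-2·(+1)^-1 = +1.
v=19: a=19^2·(≡4), b=19^4·(≡6) mod 19; (4|19)=+1, (6|19)=+1; (−1)^{2·4·9}·(+1)^4·(+1)^2 = +1.
v=∞: 462 > 0 and -2 < 0  ⇒  (a,b)_∞ = +1.
v=5: a=5^2·(≡2), b=5^4·(≡2) mod 5; (2|5)=-1, (2|5)=-1; (−1)^{2·4·2}·(-1)^4·(-1)^2 = +1.
v=7: a=7^3·(≡5), b=7^6·(≡6) mod 7; (5|7)=-1, (6|7)=-1; (−1)^{3·6·3}·(-1)^6·(-1)^3 = -1.
v=3: a=3^1·(≡1), b=3^2·(≡1) mod 3; (1|3)=+1, (1|3)=+1; (−1)^{1·2·1}·(+1)^2·(+1)^1 = +1.
|Ram(462, -2)| = 2, even; anisotropic at {2, 7}.

[2, 7]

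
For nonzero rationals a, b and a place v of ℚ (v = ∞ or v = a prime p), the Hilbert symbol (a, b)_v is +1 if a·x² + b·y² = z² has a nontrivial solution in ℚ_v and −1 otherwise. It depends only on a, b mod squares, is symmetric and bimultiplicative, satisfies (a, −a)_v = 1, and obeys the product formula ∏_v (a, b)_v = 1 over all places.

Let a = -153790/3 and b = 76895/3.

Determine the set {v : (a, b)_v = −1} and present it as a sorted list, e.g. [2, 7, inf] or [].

[2, 3, 5, 13]

(a, b) ≡ (-2730, 1365) mod (ℚ^×)²; places V = {2, 3, 5, 7, 13, ∞}.
(a,b)_5: α=1, u≡4; β=1, v≡3 (mod 5); (4|5)=+1, (3|5)=-1; sign (−1)^0·+1^1·-1^1 = -1.
(a,b)_13: α=3, u≡7; β=3, v≡3 (mod 13); (7|13)=-1, (3|13)=+1; sign (−1)^0·-1^3·+1^3 = -1.
(a,b)_3: α=-1, u≡2; β=-1, v≡2 (mod 3); (2|3)=-1, (2|3)=-1; sign (−1)^1·-1^-1·-1^-1 = -1.
(a,b)_∞: sgn(-2730)=−, sgn(1365)=+, so +1.
(a,b)_7: α=1, u≡1; β=1, v≡3 (mod 7); (1|7)=+1, (3|7)=-1; sign (−1)^1·+1^1·-1^1 = +1.
(a,b)_2: α=1, β=0; u≡3, v≡5 (mod 8); ε(u)ε(v)=1·0, αω(v)=1·1, βω(u)=0·1; sum ≡ 1  ⇒  -1.
Ram(-2730, 1365) = {2, 3, 5, 13}; no ℚ_2-point on the conic.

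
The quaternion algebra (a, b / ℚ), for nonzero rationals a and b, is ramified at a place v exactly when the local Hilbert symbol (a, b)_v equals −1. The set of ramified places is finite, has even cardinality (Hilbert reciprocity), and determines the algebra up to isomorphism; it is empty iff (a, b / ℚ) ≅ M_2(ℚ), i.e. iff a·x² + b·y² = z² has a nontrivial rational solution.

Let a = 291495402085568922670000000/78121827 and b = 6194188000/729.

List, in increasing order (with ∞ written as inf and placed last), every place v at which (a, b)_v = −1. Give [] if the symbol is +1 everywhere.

(a, b) ≡ (5610, 1870) mod (ℚ^×)²; places V = {2, 3, 5, 7, 11, 13, 17, 31, ∞}.
(a,b)_3: α=-13, u≡1; β=-6, v≡1 (mod 3); (1|3)=+1, (1|3)=+1; sign (−1)^0·+1^-6·+1^-13 = +1.
(a,b)_31: α=4, u≡26; β=0, v≡8 (mod 31); (26|31)=-1, (8|31)=+1; sign (−1)^0·-1^0·+1^4 = +1.
(a,b)_∞: sgn(5610)=+, sgn(1870)=+, so +1.
(a,b)_2: α=7, β=5; u≡5, v≡7 (mod 8); ε(u)ε(v)=0·1, αω(v)=7·0, βω(u)=5·1; sum ≡ 1  ⇒  -1.
(a,b)_7: α=-2, u≡3; β=2, v≡1 (mod 7); (3|7)=-1, (1|7)=+1; sign (−1)^0·-1^2·+1^-2 = +1.
(a,b)_17: α=3, u≡10; β=1, v≡13 (mod 17); (10|17)=-1, (13|17)=+1; sign (−1)^0·-1^1·+1^3 = -1.
(a,b)_13: α=6, u≡7; β=2, v≡8 (mod 13); (7|13)=-1, (8|13)=-1; sign (−1)^0·-1^2·-1^6 = +1.
(a,b)_11: α=3, u≡5; β=1, v≡5 (mod 11); (5|11)=+1, (5|11)=+1; sign (−1)^1·+1^1·+1^3 = -1.
(a,b)_5: α=7, u≡3; β=3, v≡1 (mod 5); (3|5)=-1, (1|5)=+1; sign (−1)^0·-1^3·+1^7 = -1.
(5610, 1870 / ℚ) ramifies at {2, 5, 11, 17}: a division algebra.

[2, 5, 11, 17]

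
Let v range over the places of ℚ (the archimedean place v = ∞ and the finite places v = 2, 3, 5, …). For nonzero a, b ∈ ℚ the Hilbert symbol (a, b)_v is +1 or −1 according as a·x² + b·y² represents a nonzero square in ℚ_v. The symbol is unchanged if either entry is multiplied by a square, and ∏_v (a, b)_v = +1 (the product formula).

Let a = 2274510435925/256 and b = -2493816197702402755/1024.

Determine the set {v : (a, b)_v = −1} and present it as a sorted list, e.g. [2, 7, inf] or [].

[5, 7, 13, 37]

Mod squares: a ≡ 13, b ≡ -286195. Check v ∈ {∞, 2, 5, 7, 13, 17, 19, 37}.
v=2: v_2(a)=-8, v_2(b)=-10; units ≡ 5, 5 (mod 8); ε·ε+αω+βω = 0·0+-8·1+-10·1 ≡ 0  ⇒  (a,b)_2 = +1.
v=∞: 13 > 0 and -286195 < 0  ⇒  (a,b)_∞ = +1.
v=17: a=17^2·(≡9), b=17^3·(≡10) mod 17; (9|17)=+1, (10|17)=-1; (−1)^{2·3·8}·(+1)^3·(-1)^2 = +1.
v=13: a=13^1·(≡1), b=13^3·(≡8) mod 13; (1|13)=+1, (8|13)=-1; (−1)^{1·3·6}·(+1)^3·(-1)^1 = -1.
v=7: a=7^2·(≡3), b=7^1·(≡2) mod 7; (3|7)=-1, (2|7)=+1; (−1)^{2·1·3}·(-1)^1·(+1)^2 = -1.
v=37: a=37^2·(≡18), b=37^3·(≡32) mod 37; (18|37)=-1, (32|37)=-1; (−1)^{2·3·18}·(-1)^3·(-1)^2 = -1.
v=19: a=19^2·(≡14), b=19^4·(≡8) mod 19; (14|19)=-1, (8|19)=-1; (−1)^{2·4·9}·(-1)^4·(-1)^2 = +1.
v=5: a=5^2·(≡2), b=5^1·(≡1) mod 5; (2|5)=-1, (1|5)=+1; (−1)^{2·1·2}·(-1)^1·(+1)^2 = -1.
Ram(13, -286195) = {5, 7, 13, 37}; no ℚ_5-point on the conic.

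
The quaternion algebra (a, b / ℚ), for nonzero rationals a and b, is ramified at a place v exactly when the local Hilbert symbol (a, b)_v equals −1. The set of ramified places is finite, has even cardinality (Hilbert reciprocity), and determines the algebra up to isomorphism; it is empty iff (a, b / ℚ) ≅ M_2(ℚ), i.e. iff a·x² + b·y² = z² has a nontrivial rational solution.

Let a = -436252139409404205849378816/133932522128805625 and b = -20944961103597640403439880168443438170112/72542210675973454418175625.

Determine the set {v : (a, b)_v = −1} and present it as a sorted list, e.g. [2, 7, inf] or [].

[41, inf]

(a, b) ≡ (-1886, -7) mod (ℚ^×)²; places V = {2, 3, 5, 7, 17, 23, 37, 41, 43, ∞}.
(a,b)_43: α=4, u≡13; β=6, v≡21 (mod 43); (13|43)=+1, (21|43)=+1; sign (−1)^0·+1^6·+1^4 = +1.
(a,b)_41: α=1, u≡36; β=2, v≡3 (mod 41); (36|41)=+1, (3|41)=-1; sign (−1)^0·+1^2·-1^1 = -1.
(a,b)_2: α=33, β=52; u≡1, v≡1 (mod 8); ε(u)ε(v)=0·0, αω(v)=33·0, βω(u)=52·0; sum ≡ 0  ⇒  +1.
(a,b)_7: α=4, u≡4; β=7, v≡3 (mod 7); (4|7)=+1, (3|7)=-1; sign (−1)^0·+1^7·-1^4 = +1.
(a,b)_23: α=1, u≡5; β=0, v≡6 (mod 23); (5|23)=-1, (6|23)=+1; sign (−1)^0·-1^0·+1^1 = +1.
(a,b)_5: α=-4, u≡1; β=-4, v≡3 (mod 5); (1|5)=+1, (3|5)=-1; sign (−1)^0·+1^-4·-1^-4 = +1.
(a,b)_17: α=-4, u≡9; β=-6, v≡12 (mod 17); (9|17)=+1, (12|17)=-1; sign (−1)^0·+1^-6·-1^-4 = +1.
(a,b)_3: α=8, u≡1; β=12, v≡2 (mod 3); (1|3)=+1, (2|3)=-1; sign (−1)^0·+1^12·-1^8 = +1.
(a,b)_37: α=-6, u≡7; β=-10, v≡3 (mod 37); (7|37)=+1, (3|37)=+1; sign (−1)^0·+1^-10·+1^-6 = +1.
(a,b)_∞: sgn(-1886)=−, sgn(-7)=−, so -1.
Ram(-1886, -7) = {41, ∞}; no ℚ_41-point on the conic.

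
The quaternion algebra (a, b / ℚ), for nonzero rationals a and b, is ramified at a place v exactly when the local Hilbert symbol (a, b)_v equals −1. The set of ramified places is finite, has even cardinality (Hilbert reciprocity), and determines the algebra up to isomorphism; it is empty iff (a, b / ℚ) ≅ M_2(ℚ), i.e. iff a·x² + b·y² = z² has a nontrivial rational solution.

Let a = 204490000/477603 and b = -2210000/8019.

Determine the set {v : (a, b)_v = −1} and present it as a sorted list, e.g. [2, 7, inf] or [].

[3, 17]

Mod squares: a ≡ 3, b ≡ -2431. Check v ∈ {∞, 2, 3, 5, 7, 11, 13, 17, 19}.
v=13: a=13^2·(≡10), b=13^1·(≡6) mod 13; (10|13)=+1, (6|13)=-1; (−1)^{2·1·6}·(+1)^1·(-1)^2 = +1.
v=17: a=17^0·(≡12), b=17^1·(≡7) mod 17; (12|17)=-1, (7|17)=-1; (−1)^{0·1·8}·(-1)^1·(-1)^0 = -1.
v=2: v_2(a)=4, v_2(b)=4; units ≡ 3, 1 (mod 8); ε·ε+αω+βω = 1·0+4·0+4·1 ≡ 0  ⇒  (a,b)_2 = +1.
v=3: a=3^-3·(≡1), b=3^-6·(≡2) mod 3; (1|3)=+1, (2|3)=-1; (−1)^{-3·-6·1}·(+1)^-6·(-1)^-3 = -1.
v=11: a=11^2·(≡3), b=11^-1·(≡7) mod 11; (3|11)=+1, (7|11)=-1; (−1)^{2·-1·5}·(+1)^-1·(-1)^2 = +1.
v=5: a=5^4·(≡3), b=5^4·(≡1) mod 5; (3|5)=-1, (1|5)=+1; (−1)^{4·4·2}·(-1)^4·(+1)^4 = +1.
v=19: a=19^-2·(≡12), b=19^0·(≡4) mod 19; (12|19)=-1, (4|19)=+1; (−1)^{-2·0·9}·(-1)^0·(+1)^-2 = +1.
v=7: a=7^-2·(≡5), b=7^0·(≡3) mod 7; (5|7)=-1, (3|7)=-1; (−1)^{-2·0·3}·(-1)^0·(-1)^-2 = +1.
v=∞: 3 > 0 and -2431 < 0  ⇒  (a,b)_∞ = +1.
|Ram(3, -2431)| = 2, even; anisotropic at {3, 17}.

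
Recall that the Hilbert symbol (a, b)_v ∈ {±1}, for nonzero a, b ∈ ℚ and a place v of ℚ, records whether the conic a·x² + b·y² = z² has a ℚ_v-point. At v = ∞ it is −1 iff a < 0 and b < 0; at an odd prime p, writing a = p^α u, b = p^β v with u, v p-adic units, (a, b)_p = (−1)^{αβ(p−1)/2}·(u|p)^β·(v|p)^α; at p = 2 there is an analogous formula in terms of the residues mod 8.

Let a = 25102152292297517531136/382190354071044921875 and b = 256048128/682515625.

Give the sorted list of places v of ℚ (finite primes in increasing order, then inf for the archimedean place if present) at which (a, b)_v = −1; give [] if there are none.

(a, b) ≡ (154, 7) mod (ℚ^×)²; places V = {2, 3, 5, 7, 11, 19, ∞}.
(a,b)_7: α=11, u≡2; β=3, v≡2 (mod 7); (2|7)=+1, (2|7)=+1; sign (−1)^1·+1^3·+1^11 = -1.
(a,b)_11: α=-3, u≡4; β=-2, v≡6 (mod 11); (4|11)=+1, (6|11)=-1; sign (−1)^0·+1^-2·-1^-3 = -1.
(a,b)_∞: sgn(154)=+, sgn(7)=+, so +1.
(a,b)_3: α=18, u≡1; β=6, v≡1 (mod 3); (1|3)=+1, (1|3)=+1; sign (−1)^0·+1^6·+1^18 = +1.
(a,b)_19: α=-6, u≡2; β=-2, v≡16 (mod 19); (2|19)=-1, (16|19)=+1; sign (−1)^0·-1^-2·+1^-6 = +1.
(a,b)_5: α=-14, u≡1; β=-6, v≡3 (mod 5); (1|5)=+1, (3|5)=-1; sign (−1)^0·+1^-6·-1^-14 = +1.
(a,b)_2: α=15, β=10; u≡5, v≡7 (mod 8); ε(u)ε(v)=0·1, αω(v)=15·0, βω(u)=10·1; sum ≡ 0  ⇒  +1.
|Ram(154, 7)| = 2, even; anisotropic at {7, 11}.

[7, 11]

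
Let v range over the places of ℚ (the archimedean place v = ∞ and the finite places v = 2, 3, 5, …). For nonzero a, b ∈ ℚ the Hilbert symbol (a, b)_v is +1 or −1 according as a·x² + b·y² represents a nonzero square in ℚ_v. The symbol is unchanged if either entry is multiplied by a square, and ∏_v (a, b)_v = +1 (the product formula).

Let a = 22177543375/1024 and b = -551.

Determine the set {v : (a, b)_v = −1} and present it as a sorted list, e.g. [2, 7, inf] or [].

Mod squares: a ≡ 887101735, b ≡ -551. Check v ∈ {∞, 2, 5, 13, 17, 19, 29, 31, 47}.
v=47: a=47^1·(≡22), b=47^0·(≡13) mod 47; (22|47)=-1, (13|47)=-1; (−1)^{1·0·23}·(-1)^0·(-1)^1 = -1.
v=∞: 887101735 > 0 and -551 < 0  ⇒  (a,b)_∞ = +1.
v=5: a=5^3·(≡3), b=5^0·(≡4) mod 5; (3|5)=-1, (4|5)=+1; (−1)^{3·0·2}·(-1)^0·(+1)^3 = +1.
v=29: a=29^1·(≡16), b=29^1·(≡10) mod 29; (16|29)=+1, (10|29)=-1; (−1)^{1·1·14}·(+1)^1·(-1)^1 = -1.
v=17: a=17^1·(≡6), b=17^0·(≡10) mod 17; (6|17)=-1, (10|17)=-1; (−1)^{1·0·8}·(-1)^0·(-1)^1 = -1.
v=2: v_2(a)=-10, v_2(b)=0; units ≡ 7, 1 (mod 8); ε·ε+αω+βω = 1·0+-10·0+0·0 ≡ 0  ⇒  (a,b)_2 = +1.
v=31: a=31^1·(≡17), b=31^0·(≡7) mod 31; (17|31)=-1, (7|31)=+1; (−1)^{1·0·15}·(-1)^0·(+1)^1 = +1.
v=19: a=19^1·(≡8), b=19^1·(≡9) mod 19; (8|19)=-1, (9|19)=+1; (−1)^{1·1·9}·(-1)^1·(+1)^1 = +1.
v=13: a=13^1·(≡3), b=13^0·(≡8) mod 13; (3|13)=+1, (8|13)=-1; (−1)^{1·0·6}·(+1)^0·(-1)^1 = -1.
|Ram(887101735, -551)| = 4, even; anisotropic at {13, 17, 29, 47}.

[13, 17, 29, 47]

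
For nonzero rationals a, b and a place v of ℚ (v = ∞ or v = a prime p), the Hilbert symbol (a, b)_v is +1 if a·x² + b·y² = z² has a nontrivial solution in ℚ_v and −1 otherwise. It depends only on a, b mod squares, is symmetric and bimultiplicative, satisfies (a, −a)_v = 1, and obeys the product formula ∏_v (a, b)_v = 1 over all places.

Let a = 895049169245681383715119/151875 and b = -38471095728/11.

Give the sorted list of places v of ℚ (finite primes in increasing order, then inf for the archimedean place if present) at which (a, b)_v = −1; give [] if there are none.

[11, 13, 23, 31]

Mod squares: a ≡ 44733, b ≡ -2938764257. Check v ∈ {∞, 2, 3, 5, 11, 13, 19, 23, 29, 31, 37, 41}.
v=5: a=5^-4·(≡3), b=5^0·(≡2) mod 5; (3|5)=-1, (2|5)=-1; (−1)^{-4·0·2}·(-1)^0·(-1)^-4 = +1.
v=11: a=11^0·(≡7), b=11^-1·(≡1) mod 11; (7|11)=-1, (1|11)=+1; (−1)^{0·-1·5}·(-1)^-1·(+1)^0 = -1.
v=37: a=37^3·(≡33), b=37^1·(≡34) mod 37; (33|37)=+1, (34|37)=+1; (−1)^{3·1·18}·(+1)^1·(+1)^3 = +1.
v=13: a=13^3·(≡9), b=13^1·(≡11) mod 13; (9|13)=+1, (11|13)=-1; (−1)^{3·1·6}·(+1)^1·(-1)^3 = -1.
v=3: a=3^-5·(≡1), b=3^2·(≡1) mod 3; (1|3)=+1, (1|3)=+1; (−1)^{-5·2·1}·(+1)^2·(+1)^-5 = +1.
v=2: v_2(a)=0, v_2(b)=4; units ≡ 5, 7 (mod 8); ε·ε+αω+βω = 0·1+0·0+4·1 ≡ 0  ⇒  (a,b)_2 = +1.
v=19: a=19^2·(≡16), b=19^1·(≡10) mod 19; (16|19)=+1, (10|19)=-1; (−1)^{2·1·9}·(+1)^1·(-1)^2 = +1.
v=∞: 44733 > 0 and -2938764257 < 0  ⇒  (a,b)_∞ = +1.
v=31: a=31^3·(≡13), b=31^1·(≡15) mod 31; (13|31)=-1, (15|31)=-1; (−1)^{3·1·15}·(-1)^1·(-1)^3 = -1.
v=23: a=23^2·(≡7), b=23^1·(≡1) mod 23; (7|23)=-1, (1|23)=+1; (−1)^{2·1·11}·(-1)^1·(+1)^2 = -1.
v=29: a=29^2·(≡11), b=29^0·(≡3) mod 29; (11|29)=-1, (3|29)=-1; (−1)^{2·0·14}·(-1)^0·(-1)^2 = +1.
v=41: a=41^2·(≡21), b=41^1·(≡29) mod 41; (21|41)=+1, (29|41)=-1; (−1)^{2·1·20}·(+1)^1·(-1)^2 = +1.
|Ram(44733, -2938764257)| = 4, even; anisotropic at {11, 13, 23, 31}.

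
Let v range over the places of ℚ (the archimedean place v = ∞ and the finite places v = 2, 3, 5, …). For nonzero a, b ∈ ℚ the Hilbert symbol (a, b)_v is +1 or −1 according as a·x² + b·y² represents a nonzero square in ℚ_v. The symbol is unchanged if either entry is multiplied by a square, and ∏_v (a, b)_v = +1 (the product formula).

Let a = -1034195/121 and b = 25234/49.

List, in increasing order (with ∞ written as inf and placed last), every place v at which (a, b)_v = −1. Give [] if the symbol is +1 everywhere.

[2, 17, 31, 37]

(a, b) ≡ (-1955, 25234) mod (ℚ^×)²; places V = {2, 5, 7, 11, 17, 23, 31, 37, ∞}.
(a,b)_23: α=3, u≡5; β=0, v≡1 (mod 23); (5|23)=-1, (1|23)=+1; sign (−1)^0·-1^0·+1^3 = +1.
(a,b)_31: α=0, u≡22; β=1, v≡28 (mod 31); (22|31)=-1, (28|31)=+1; sign (−1)^0·-1^1·+1^0 = -1.
(a,b)_37: α=0, u≡14; β=1, v≡26 (mod 37); (14|37)=-1, (26|37)=+1; sign (−1)^0·-1^1·+1^0 = -1.
(a,b)_17: α=1, u≡4; β=0, v≡14 (mod 17); (4|17)=+1, (14|17)=-1; sign (−1)^0·+1^0·-1^1 = -1.
(a,b)_2: α=0, β=1; u≡5, v≡1 (mod 8); ε(u)ε(v)=0·0, αω(v)=0·0, βω(u)=1·1; sum ≡ 1  ⇒  -1.
(a,b)_5: α=1, u≡1; β=0, v≡1 (mod 5); (1|5)=+1, (1|5)=+1; sign (−1)^0·+1^0·+1^1 = +1.
(a,b)_11: α=-2, u≡3; β=1, v≡10 (mod 11); (3|11)=+1, (10|11)=-1; sign (−1)^0·+1^1·-1^-2 = +1.
(a,b)_7: α=0, u≡3; β=-2, v≡6 (mod 7); (3|7)=-1, (6|7)=-1; sign (−1)^0·-1^-2·-1^0 = +1.
(a,b)_∞: sgn(-1955)=−, sgn(25234)=+, so +1.
|Ram(-1955, 25234)| = 4, even; anisotropic at {2, 17, 31, 37}.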